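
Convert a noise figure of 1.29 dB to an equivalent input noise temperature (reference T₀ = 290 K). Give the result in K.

100 K

F = 10^(1.29/10) = 1.34586
T_e = (F − 1)·T₀ = (1.34586 − 1) × 290 = 100 K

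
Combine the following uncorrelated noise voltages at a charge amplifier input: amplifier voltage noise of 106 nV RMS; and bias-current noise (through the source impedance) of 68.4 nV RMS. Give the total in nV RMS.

Uncorrelated sources add in power (mean-square): V_tot = √(ΣV_i²)
V_tot = √[(1.06×10⁻⁷)² + (6.84×10⁻⁸)²] = 1.26×10⁻⁷ V = 126 nV

126 nV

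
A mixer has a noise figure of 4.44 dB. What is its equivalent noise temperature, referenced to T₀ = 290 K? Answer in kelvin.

F = 10^(4.44/10) = 2.77971
T_e = (F − 1)·T₀ = (2.77971 − 1) × 290 = 516 K

516 K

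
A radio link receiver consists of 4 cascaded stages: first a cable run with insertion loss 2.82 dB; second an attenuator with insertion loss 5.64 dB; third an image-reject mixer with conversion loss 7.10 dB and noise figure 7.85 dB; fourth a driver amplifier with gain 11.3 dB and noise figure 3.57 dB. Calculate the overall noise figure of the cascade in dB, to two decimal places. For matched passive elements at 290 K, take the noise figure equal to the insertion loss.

19.48 dB

Convert to linear (a loss of L dB is a gain of −L dB): F_i = 10^(NF_i/10), G_i = 10^(G_i,dB/10)
  Stage 1: F_1 = 10^(2.82/10) = 1.914, G_1 = 10^(−2.82/10) = 0.5224
  Stage 2: F_2 = 10^(5.64/10) = 3.664, G_2 = 10^(−5.64/10) = 0.2729
  Stage 3: F_3 = 10^(7.85/10) = 6.095, G_3 = 10^(−7.10/10) = 0.1950
  Stage 4: F_4 = 10^(3.57/10) = 2.275, G_4 = 10^(11.3/10) = 13.49
Friis cascade:
  F = 1.914 + (3.664 − 1)/0.5224 + (6.095 − 1)/0.1426 + (2.275 − 1)/0.02780 = 88.63
NF = 10 log₁₀(88.63) = 19.48 dB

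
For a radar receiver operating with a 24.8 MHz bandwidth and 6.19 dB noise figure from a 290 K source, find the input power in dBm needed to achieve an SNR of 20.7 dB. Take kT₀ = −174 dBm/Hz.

Sensitivity = −174 + 10 log₁₀(B) + NF + SNR_min
= −174 + 73.94 + 6.19 + 20.7
= −73.17 dBm → −73.2 dBm

−73.2 dBm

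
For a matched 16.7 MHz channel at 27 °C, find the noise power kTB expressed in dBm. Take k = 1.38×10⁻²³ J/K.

−101.6 dBm

T = 27 °C + 273.15 = 300.15 K
P_n = kTB = 1.38×10⁻²³ × 300.15 × 1.67×10⁷ = 6.92×10⁻¹⁴ W
In dBm: 10 log₁₀(6.92×10⁻¹⁴ / 10⁻³) = −101.6 dBm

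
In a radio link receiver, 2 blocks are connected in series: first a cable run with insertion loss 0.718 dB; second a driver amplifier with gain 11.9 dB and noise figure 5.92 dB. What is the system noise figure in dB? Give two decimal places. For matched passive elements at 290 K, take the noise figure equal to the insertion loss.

6.64 dB

Convert to linear (a loss of L dB is a gain of −L dB): F_i = 10^(NF_i/10), G_i = 10^(G_i,dB/10)
  Stage 1: F_1 = 10^(0.718/10) = 1.180, G_1 = 10^(−0.718/10) = 0.8476
  Stage 2: F_2 = 10^(5.92/10) = 3.908, G_2 = 10^(11.9/10) = 15.49
Friis cascade:
  F = 1.180 + (3.908 − 1)/0.8476 = 4.611
NF = 10 log₁₀(4.611) = 6.64 dB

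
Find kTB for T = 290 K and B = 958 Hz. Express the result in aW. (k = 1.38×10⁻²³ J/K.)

3.83 aW

P_n = kTB = 1.38×10⁻²³ × 290 × 9.58×10² = 3.83×10⁻¹⁸ W = 3.83 aW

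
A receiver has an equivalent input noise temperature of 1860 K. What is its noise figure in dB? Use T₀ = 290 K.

8.70 dB

F = 1 + T_e/T₀ = 1 + 1860/290 = 7.41379
NF = 10 log₁₀(7.41379) = 8.70 dB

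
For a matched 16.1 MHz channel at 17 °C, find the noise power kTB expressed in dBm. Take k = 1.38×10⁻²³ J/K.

T = 17 °C + 273.15 = 290.15 K
P_n = kTB = 1.38×10⁻²³ × 290.15 × 1.61×10⁷ = 6.45×10⁻¹⁴ W
In dBm: 10 log₁₀(6.45×10⁻¹⁴ / 10⁻³) = −101.9 dBm

−101.9 dBm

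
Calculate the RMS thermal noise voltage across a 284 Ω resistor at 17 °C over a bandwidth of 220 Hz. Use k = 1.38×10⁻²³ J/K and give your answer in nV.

31.6 nV

T = 17 °C + 273.15 = 290.15 K
V_n = √(4kTRB)
4kTRB = 4 × 1.38×10⁻²³ × 290.15 × 2.84×10² × 2.20×10² = 1.00×10⁻¹⁵ V²
V_n = √(1.00×10⁻¹⁵) = 3.16×10⁻⁸ V = 31.6 nV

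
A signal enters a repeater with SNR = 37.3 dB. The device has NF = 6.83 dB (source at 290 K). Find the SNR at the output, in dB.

30.47 dB

By definition F = SNR_in/SNR_out, so in dB: SNR_out = SNR_in − NF
SNR_out = 37.3 − 6.83 = 30.47 dB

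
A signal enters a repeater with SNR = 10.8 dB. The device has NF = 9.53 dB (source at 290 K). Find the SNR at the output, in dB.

1.27 dB

By definition F = SNR_in/SNR_out, so in dB: SNR_out = SNR_in − NF
SNR_out = 10.8 − 9.53 = 1.27 dB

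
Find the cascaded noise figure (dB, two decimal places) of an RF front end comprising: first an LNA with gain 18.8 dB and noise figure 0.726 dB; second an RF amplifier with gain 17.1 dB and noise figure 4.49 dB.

Convert to linear (a loss of L dB is a gain of −L dB): F_i = 10^(NF_i/10), G_i = 10^(G_i,dB/10)
  Stage 1: F_1 = 10^(0.726/10) = 1.182, G_1 = 10^(18.8/10) = 75.86
  Stage 2: F_2 = 10^(4.49/10) = 2.812, G_2 = 10^(17.1/10) = 51.29
Friis cascade:
  F = 1.182 + (2.812 − 1)/75.86 = 1.206
NF = 10 log₁₀(1.206) = 0.81 dB

0.81 dB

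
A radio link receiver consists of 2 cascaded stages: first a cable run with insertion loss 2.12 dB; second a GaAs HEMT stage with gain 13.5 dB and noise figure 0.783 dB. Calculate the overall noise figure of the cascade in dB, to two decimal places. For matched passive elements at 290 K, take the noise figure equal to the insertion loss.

2.90 dB

Convert to linear (a loss of L dB is a gain of −L dB): F_i = 10^(NF_i/10), G_i = 10^(G_i,dB/10)
  Stage 1: F_1 = 10^(2.12/10) = 1.629, G_1 = 10^(−2.12/10) = 0.6138
  Stage 2: F_2 = 10^(0.783/10) = 1.198, G_2 = 10^(13.5/10) = 22.39
Friis cascade:
  F = 1.629 + (1.198 − 1)/0.6138 = 1.951
NF = 10 log₁₀(1.951) = 2.90 dB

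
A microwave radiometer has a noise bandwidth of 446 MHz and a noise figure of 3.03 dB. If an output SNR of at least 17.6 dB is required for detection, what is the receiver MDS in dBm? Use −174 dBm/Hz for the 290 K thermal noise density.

Sensitivity = −174 + 10 log₁₀(B) + NF + SNR_min
= −174 + 86.49 + 3.03 + 17.6
= −66.88 dBm → −66.9 dBm

−66.9 dBm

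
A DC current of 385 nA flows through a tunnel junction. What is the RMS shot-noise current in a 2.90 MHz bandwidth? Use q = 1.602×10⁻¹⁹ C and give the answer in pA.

I_n = √(2qI·B)
2qI·B = 2 × 1.602×10⁻¹⁹ × 3.85×10⁻⁷ × 2.90×10⁶ = 3.58×10⁻¹⁹ A²
I_n = √(3.58×10⁻¹⁹) = 5.98×10⁻¹⁰ A = 598 pA

598 pA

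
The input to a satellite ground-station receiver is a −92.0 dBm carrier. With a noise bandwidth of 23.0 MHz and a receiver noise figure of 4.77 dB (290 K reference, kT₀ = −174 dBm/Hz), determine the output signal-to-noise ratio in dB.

Noise floor: N = −174 + 10 log₁₀(B) + NF
10 log₁₀(2.30×10⁷) = 73.62 dB
N = −174 + 73.62 + 4.77 = −95.61 dBm
SNR = P_sig − N = −92.0 − (−95.61) = 3.61 dB → 3.6 dB

3.6 dB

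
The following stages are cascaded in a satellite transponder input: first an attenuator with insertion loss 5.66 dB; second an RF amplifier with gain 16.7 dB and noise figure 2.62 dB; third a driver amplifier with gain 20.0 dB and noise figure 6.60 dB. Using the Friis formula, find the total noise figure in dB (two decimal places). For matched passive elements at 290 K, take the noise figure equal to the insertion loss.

Convert to linear (a loss of L dB is a gain of −L dB): F_i = 10^(NF_i/10), G_i = 10^(G_i,dB/10)
  Stage 1: F_1 = 10^(5.66/10) = 3.681, G_1 = 10^(−5.66/10) = 0.2716
  Stage 2: F_2 = 10^(2.62/10) = 1.828, G_2 = 10^(16.7/10) = 46.77
  Stage 3: F_3 = 10^(6.60/10) = 4.571, G_3 = 10^(20.0/10) = 100.0
Friis cascade:
  F = 3.681 + (1.828 − 1)/0.2716 + (4.571 − 1)/12.71 = 7.011
NF = 10 log₁₀(7.011) = 8.46 dB

8.46 dB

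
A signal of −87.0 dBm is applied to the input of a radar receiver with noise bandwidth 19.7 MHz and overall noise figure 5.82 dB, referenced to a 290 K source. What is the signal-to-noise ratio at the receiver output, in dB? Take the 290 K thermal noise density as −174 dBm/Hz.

8.2 dB

Noise floor: N = −174 + 10 log₁₀(B) + NF
10 log₁₀(1.97×10⁷) = 72.94 dB
N = −174 + 72.94 + 5.82 = −95.24 dBm
SNR = P_sig − N = −87.0 − (−95.24) = 8.24 dB → 8.2 dB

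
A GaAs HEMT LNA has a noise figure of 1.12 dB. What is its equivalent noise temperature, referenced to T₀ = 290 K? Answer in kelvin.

F = 10^(1.12/10) = 1.2942
T_e = (F − 1)·T₀ = (1.2942 − 1) × 290 = 85.3 K

85.3 K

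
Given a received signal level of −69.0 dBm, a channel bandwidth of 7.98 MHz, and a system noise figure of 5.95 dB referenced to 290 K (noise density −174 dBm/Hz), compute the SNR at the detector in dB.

30.0 dB

Noise floor: N = −174 + 10 log₁₀(B) + NF
10 log₁₀(7.98×10⁶) = 69.02 dB
N = −174 + 69.02 + 5.95 = −99.03 dBm
SNR = P_sig − N = −69.0 − (−99.03) = 30.03 dB → 30.0 dB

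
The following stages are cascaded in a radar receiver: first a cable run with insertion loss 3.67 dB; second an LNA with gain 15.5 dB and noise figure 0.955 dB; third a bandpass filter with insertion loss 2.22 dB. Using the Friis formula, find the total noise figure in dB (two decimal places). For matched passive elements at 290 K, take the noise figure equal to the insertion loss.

4.69 dB

Convert to linear (a loss of L dB is a gain of −L dB): F_i = 10^(NF_i/10), G_i = 10^(G_i,dB/10)
  Stage 1: F_1 = 10^(3.67/10) = 2.328, G_1 = 10^(−3.67/10) = 0.4295
  Stage 2: F_2 = 10^(0.955/10) = 1.246, G_2 = 10^(15.5/10) = 35.48
  Stage 3: F_3 = 10^(2.22/10) = 1.667, G_3 = 10^(−2.22/10) = 0.5998
Friis cascade:
  F = 2.328 + (1.246 − 1)/0.4295 + (1.667 − 1)/15.24 = 2.944
NF = 10 log₁₀(2.944) = 4.69 dB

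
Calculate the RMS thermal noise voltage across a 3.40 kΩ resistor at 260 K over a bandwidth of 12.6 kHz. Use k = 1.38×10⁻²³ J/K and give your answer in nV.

784 nV

V_n = √(4kTRB)
4kTRB = 4 × 1.38×10⁻²³ × 260 × 3.40×10³ × 1.26×10⁴ = 6.15×10⁻¹³ V²
V_n = √(6.15×10⁻¹³) = 7.84×10⁻⁷ V = 784 nV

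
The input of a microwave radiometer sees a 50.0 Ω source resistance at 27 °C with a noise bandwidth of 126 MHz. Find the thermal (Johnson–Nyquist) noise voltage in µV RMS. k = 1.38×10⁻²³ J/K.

10.2 µV

T = 27 °C + 273.15 = 300.15 K
V_n = √(4kTRB)
4kTRB = 4 × 1.38×10⁻²³ × 300.15 × 5.00×10¹ × 1.26×10⁸ = 1.04×10⁻¹⁰ V²
V_n = √(1.04×10⁻¹⁰) = 1.02×10⁻⁵ V = 10.2 µV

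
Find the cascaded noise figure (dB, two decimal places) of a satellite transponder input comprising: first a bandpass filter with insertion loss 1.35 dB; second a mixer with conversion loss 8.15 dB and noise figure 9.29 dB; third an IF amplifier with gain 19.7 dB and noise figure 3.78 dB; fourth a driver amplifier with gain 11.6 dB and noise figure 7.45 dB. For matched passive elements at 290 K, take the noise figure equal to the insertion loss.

13.87 dB

Convert to linear (a loss of L dB is a gain of −L dB): F_i = 10^(NF_i/10), G_i = 10^(G_i,dB/10)
  Stage 1: F_1 = 10^(1.35/10) = 1.365, G_1 = 10^(−1.35/10) = 0.7328
  Stage 2: F_2 = 10^(9.29/10) = 8.492, G_2 = 10^(−8.15/10) = 0.1531
  Stage 3: F_3 = 10^(3.78/10) = 2.388, G_3 = 10^(19.7/10) = 93.33
  Stage 4: F_4 = 10^(7.45/10) = 5.559, G_4 = 10^(11.6/10) = 14.45
Friis cascade:
  F = 1.365 + (8.492 − 1)/0.7328 + (2.388 − 1)/0.1122 + (5.559 − 1)/10.47 = 24.39
NF = 10 log₁₀(24.39) = 13.87 dB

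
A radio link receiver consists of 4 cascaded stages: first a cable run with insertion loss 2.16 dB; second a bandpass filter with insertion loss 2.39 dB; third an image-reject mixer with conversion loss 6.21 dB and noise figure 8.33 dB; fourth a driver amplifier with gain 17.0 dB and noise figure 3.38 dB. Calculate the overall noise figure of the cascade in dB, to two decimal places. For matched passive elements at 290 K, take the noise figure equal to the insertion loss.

15.24 dB

Convert to linear (a loss of L dB is a gain of −L dB): F_i = 10^(NF_i/10), G_i = 10^(G_i,dB/10)
  Stage 1: F_1 = 10^(2.16/10) = 1.644, G_1 = 10^(−2.16/10) = 0.6081
  Stage 2: F_2 = 10^(2.39/10) = 1.734, G_2 = 10^(−2.39/10) = 0.5768
  Stage 3: F_3 = 10^(8.33/10) = 6.808, G_3 = 10^(−6.21/10) = 0.2393
  Stage 4: F_4 = 10^(3.38/10) = 2.178, G_4 = 10^(17.0/10) = 50.12
Friis cascade:
  F = 1.644 + (1.734 − 1)/0.6081 + (6.808 − 1)/0.3508 + (2.178 − 1)/0.08395 = 33.44
NF = 10 log₁₀(33.44) = 15.24 dB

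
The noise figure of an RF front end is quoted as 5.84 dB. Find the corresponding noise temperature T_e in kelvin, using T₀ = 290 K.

F = 10^(5.84/10) = 3.83707
T_e = (F − 1)·T₀ = (3.83707 − 1) × 290 = 823 K

823 K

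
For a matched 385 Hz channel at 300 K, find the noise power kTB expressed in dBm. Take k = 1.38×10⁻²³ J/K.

P_n = kTB = 1.38×10⁻²³ × 300 × 3.85×10² = 1.59×10⁻¹⁸ W
In dBm: 10 log₁₀(1.59×10⁻¹⁸ / 10⁻³) = −148.0 dBm

−148.0 dBm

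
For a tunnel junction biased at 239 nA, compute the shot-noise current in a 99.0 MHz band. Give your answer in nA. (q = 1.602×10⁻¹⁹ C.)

I_n = √(2qI·B)
2qI·B = 2 × 1.602×10⁻¹⁹ × 2.39×10⁻⁷ × 9.90×10⁷ = 7.58×10⁻¹⁸ A²
I_n = √(7.58×10⁻¹⁸) = 2.75×10⁻⁹ A = 2.75 nA

2.75 nA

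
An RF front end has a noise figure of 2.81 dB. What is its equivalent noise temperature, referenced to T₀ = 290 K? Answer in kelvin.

F = 10^(2.81/10) = 1.90985
T_e = (F − 1)·T₀ = (1.90985 − 1) × 290 = 264 K

264 K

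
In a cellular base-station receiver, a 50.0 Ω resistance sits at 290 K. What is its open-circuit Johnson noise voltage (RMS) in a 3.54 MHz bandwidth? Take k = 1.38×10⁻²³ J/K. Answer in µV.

V_n = √(4kTRB)
4kTRB = 4 × 1.38×10⁻²³ × 290 × 5.00×10¹ × 3.54×10⁶ = 2.83×10⁻¹² V²
V_n = √(2.83×10⁻¹²) = 1.68×10⁻⁶ V = 1.68 µV

1.68 µV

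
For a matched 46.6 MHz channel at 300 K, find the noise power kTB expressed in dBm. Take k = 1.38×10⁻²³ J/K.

P_n = kTB = 1.38×10⁻²³ × 300 × 4.66×10⁷ = 1.93×10⁻¹³ W
In dBm: 10 log₁₀(1.93×10⁻¹³ / 10⁻³) = −97.1 dBm

−97.1 dBm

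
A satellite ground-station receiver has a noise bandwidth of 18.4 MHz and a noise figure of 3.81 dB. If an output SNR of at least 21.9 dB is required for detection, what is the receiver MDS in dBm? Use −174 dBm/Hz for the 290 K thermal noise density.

Sensitivity = −174 + 10 log₁₀(B) + NF + SNR_min
= −174 + 72.65 + 3.81 + 21.9
= −75.64 dBm → −75.6 dBm

−75.6 dBm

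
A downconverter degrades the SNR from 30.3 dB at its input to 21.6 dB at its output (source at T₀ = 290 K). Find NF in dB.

8.7 dB

NF (dB) = SNR_in(dB) − SNR_out(dB) when the source is at T₀
NF = 30.3 − 21.6 = 8.7 dB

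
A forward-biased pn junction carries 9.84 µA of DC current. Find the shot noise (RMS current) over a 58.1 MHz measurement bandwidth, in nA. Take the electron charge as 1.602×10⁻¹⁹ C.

13.5 nA

I_n = √(2qI·B)
2qI·B = 2 × 1.602×10⁻¹⁹ × 9.84×10⁻⁶ × 5.81×10⁷ = 1.83×10⁻¹⁶ A²
I_n = √(1.83×10⁻¹⁶) = 1.35×10⁻⁸ A = 13.5 nA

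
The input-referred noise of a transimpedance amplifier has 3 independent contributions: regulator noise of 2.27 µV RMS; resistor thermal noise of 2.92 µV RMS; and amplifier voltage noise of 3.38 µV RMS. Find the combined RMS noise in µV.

Uncorrelated sources add in power (mean-square): V_tot = √(ΣV_i²)
V_tot = √[(2.27×10⁻⁶)² + (2.92×10⁻⁶)² + (3.38×10⁻⁶)²] = 5.01×10⁻⁶ V = 5.01 µV

5.01 µV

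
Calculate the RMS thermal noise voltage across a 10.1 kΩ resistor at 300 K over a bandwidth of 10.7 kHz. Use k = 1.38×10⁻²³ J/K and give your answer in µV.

1.34 µV

V_n = √(4kTRB)
4kTRB = 4 × 1.38×10⁻²³ × 300 × 1.01×10⁴ × 1.07×10⁴ = 1.79×10⁻¹² V²
V_n = √(1.79×10⁻¹²) = 1.34×10⁻⁶ V = 1.34 µV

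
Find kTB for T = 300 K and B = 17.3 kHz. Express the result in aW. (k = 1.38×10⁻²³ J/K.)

71.6 aW

P_n = kTB = 1.38×10⁻²³ × 300 × 1.73×10⁴ = 7.16×10⁻¹⁷ W = 71.6 aW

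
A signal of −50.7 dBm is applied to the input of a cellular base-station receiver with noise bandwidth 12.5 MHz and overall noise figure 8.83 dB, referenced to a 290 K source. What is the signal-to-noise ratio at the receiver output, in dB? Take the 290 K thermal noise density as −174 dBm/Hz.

Noise floor: N = −174 + 10 log₁₀(B) + NF
10 log₁₀(1.25×10⁷) = 70.97 dB
N = −174 + 70.97 + 8.83 = −94.20 dBm
SNR = P_sig − N = −50.7 − (−94.20) = 43.50 dB → 43.5 dB

43.5 dB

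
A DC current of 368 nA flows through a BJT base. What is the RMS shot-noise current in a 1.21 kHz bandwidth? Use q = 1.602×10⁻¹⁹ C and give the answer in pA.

11.9 pA

I_n = √(2qI·B)
2qI·B = 2 × 1.602×10⁻¹⁹ × 3.68×10⁻⁷ × 1.21×10³ = 1.43×10⁻²² A²
I_n = √(1.43×10⁻²²) = 1.19×10⁻¹¹ A = 11.9 pA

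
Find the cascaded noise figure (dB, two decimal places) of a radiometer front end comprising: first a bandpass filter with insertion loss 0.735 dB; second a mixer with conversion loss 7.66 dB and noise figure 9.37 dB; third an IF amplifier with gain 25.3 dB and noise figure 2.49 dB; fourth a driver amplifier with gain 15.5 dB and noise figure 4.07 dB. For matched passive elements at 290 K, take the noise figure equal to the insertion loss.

11.94 dB

Convert to linear (a loss of L dB is a gain of −L dB): F_i = 10^(NF_i/10), G_i = 10^(G_i,dB/10)
  Stage 1: F_1 = 10^(0.735/10) = 1.184, G_1 = 10^(−0.735/10) = 0.8443
  Stage 2: F_2 = 10^(9.37/10) = 8.650, G_2 = 10^(−7.66/10) = 0.1714
  Stage 3: F_3 = 10^(2.49/10) = 1.774, G_3 = 10^(25.3/10) = 338.8
  Stage 4: F_4 = 10^(4.07/10) = 2.553, G_4 = 10^(15.5/10) = 35.48
Friis cascade:
  F = 1.184 + (8.650 − 1)/0.8443 + (1.774 − 1)/0.1447 + (2.553 − 1)/49.03 = 15.63
NF = 10 log₁₀(15.63) = 11.94 dB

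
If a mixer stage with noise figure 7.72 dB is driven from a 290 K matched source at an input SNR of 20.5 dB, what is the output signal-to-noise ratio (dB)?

12.78 dB

By definition F = SNR_in/SNR_out, so in dB: SNR_out = SNR_in − NF
SNR_out = 20.5 − 7.72 = 12.78 dB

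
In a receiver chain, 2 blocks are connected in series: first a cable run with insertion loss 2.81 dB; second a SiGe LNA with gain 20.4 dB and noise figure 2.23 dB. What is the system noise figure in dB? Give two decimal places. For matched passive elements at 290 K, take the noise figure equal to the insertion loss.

Convert to linear (a loss of L dB is a gain of −L dB): F_i = 10^(NF_i/10), G_i = 10^(G_i,dB/10)
  Stage 1: F_1 = 10^(2.81/10) = 1.910, G_1 = 10^(−2.81/10) = 0.5236
  Stage 2: F_2 = 10^(2.23/10) = 1.671, G_2 = 10^(20.4/10) = 109.6
Friis cascade:
  F = 1.910 + (1.671 − 1)/0.5236 = 3.192
NF = 10 log₁₀(3.192) = 5.04 dB

5.04 dB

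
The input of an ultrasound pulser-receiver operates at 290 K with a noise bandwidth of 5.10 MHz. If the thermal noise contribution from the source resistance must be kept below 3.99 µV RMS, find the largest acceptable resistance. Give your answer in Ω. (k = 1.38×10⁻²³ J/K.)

Johnson–Nyquist: V_n = √(4kTRB) ⇒ R = V_n² / (4kTB)
4kTB = 4 × 1.38×10⁻²³ × 290 × 5.10×10⁶ = 8.16×10⁻¹⁴
R = (3.99×10⁻⁶)² / 8.16×10⁻¹⁴ = 1.95×10² Ω = 195 Ω

195 Ω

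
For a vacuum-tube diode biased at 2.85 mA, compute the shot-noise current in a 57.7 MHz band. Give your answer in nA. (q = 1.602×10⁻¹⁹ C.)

I_n = √(2qI·B)
2qI·B = 2 × 1.602×10⁻¹⁹ × 2.85×10⁻³ × 5.77×10⁷ = 5.27×10⁻¹⁴ A²
I_n = √(5.27×10⁻¹⁴) = 2.30×10⁻⁷ A = 230 nA

230 nA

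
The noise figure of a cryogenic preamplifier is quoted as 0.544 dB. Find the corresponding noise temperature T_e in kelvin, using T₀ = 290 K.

38.7 K

F = 10^(0.544/10) = 1.13344
T_e = (F − 1)·T₀ = (1.13344 − 1) × 290 = 38.7 K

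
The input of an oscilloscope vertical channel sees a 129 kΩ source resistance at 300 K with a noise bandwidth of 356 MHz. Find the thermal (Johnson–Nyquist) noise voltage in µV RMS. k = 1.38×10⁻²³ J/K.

872 µV

V_n = √(4kTRB)
4kTRB = 4 × 1.38×10⁻²³ × 300 × 1.29×10⁵ × 3.56×10⁸ = 7.61×10⁻⁷ V²
V_n = √(7.61×10⁻⁷) = 8.72×10⁻⁴ V = 872 µV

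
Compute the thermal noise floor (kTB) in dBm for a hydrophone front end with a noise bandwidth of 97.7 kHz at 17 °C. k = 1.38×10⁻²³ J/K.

T = 17 °C + 273.15 = 290.15 K
P_n = kTB = 1.38×10⁻²³ × 290.15 × 9.77×10⁴ = 3.91×10⁻¹⁶ W
In dBm: 10 log₁₀(3.91×10⁻¹⁶ / 10⁻³) = −124.1 dBm

−124.1 dBm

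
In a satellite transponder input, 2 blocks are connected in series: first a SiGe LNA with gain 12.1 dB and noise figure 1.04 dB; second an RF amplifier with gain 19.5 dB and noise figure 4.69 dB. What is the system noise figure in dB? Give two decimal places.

Convert to linear (a loss of L dB is a gain of −L dB): F_i = 10^(NF_i/10), G_i = 10^(G_i,dB/10)
  Stage 1: F_1 = 10^(1.04/10) = 1.271, G_1 = 10^(12.1/10) = 16.22
  Stage 2: F_2 = 10^(4.69/10) = 2.944, G_2 = 10^(19.5/10) = 89.13
Friis cascade:
  F = 1.271 + (2.944 − 1)/16.22 = 1.390
NF = 10 log₁₀(1.390) = 1.43 dB

1.43 dB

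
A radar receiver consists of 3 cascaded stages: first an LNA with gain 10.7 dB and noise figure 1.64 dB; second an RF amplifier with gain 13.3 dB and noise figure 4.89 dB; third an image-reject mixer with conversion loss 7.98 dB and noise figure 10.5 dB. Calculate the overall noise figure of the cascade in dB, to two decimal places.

2.24 dB

Convert to linear (a loss of L dB is a gain of −L dB): F_i = 10^(NF_i/10), G_i = 10^(G_i,dB/10)
  Stage 1: F_1 = 10^(1.64/10) = 1.459, G_1 = 10^(10.7/10) = 11.75
  Stage 2: F_2 = 10^(4.89/10) = 3.083, G_2 = 10^(13.3/10) = 21.38
  Stage 3: F_3 = 10^(10.5/10) = 11.22, G_3 = 10^(−7.98/10) = 0.1592
Friis cascade:
  F = 1.459 + (3.083 − 1)/11.75 + (11.22 − 1)/251.2 = 1.677
NF = 10 log₁₀(1.677) = 2.24 dB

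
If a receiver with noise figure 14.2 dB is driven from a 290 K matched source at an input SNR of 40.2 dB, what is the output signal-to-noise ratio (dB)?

26.0 dB

By definition F = SNR_in/SNR_out, so in dB: SNR_out = SNR_in − NF
SNR_out = 40.2 − 14.2 = 26.0 dB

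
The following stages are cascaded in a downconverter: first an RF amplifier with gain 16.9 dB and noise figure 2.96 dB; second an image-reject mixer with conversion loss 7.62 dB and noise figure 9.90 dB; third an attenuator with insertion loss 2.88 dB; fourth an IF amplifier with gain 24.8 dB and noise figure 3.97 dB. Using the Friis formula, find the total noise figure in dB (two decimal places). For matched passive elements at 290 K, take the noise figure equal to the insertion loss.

4.17 dB

Convert to linear (a loss of L dB is a gain of −L dB): F_i = 10^(NF_i/10), G_i = 10^(G_i,dB/10)
  Stage 1: F_1 = 10^(2.96/10) = 1.977, G_1 = 10^(16.9/10) = 48.98
  Stage 2: F_2 = 10^(9.90/10) = 9.772, G_2 = 10^(−7.62/10) = 0.1730
  Stage 3: F_3 = 10^(2.88/10) = 1.941, G_3 = 10^(−2.88/10) = 0.5152
  Stage 4: F_4 = 10^(3.97/10) = 2.495, G_4 = 10^(24.8/10) = 302.0
Friis cascade:
  F = 1.977 + (9.772 − 1)/48.98 + (1.941 − 1)/8.472 + (2.495 − 1)/4.365 = 2.610
NF = 10 log₁₀(2.610) = 4.17 dB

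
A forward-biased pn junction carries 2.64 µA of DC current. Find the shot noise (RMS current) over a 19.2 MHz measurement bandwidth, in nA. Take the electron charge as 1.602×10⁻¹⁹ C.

I_n = √(2qI·B)
2qI·B = 2 × 1.602×10⁻¹⁹ × 2.64×10⁻⁶ × 1.92×10⁷ = 1.62×10⁻¹⁷ A²
I_n = √(1.62×10⁻¹⁷) = 4.03×10⁻⁹ A = 4.03 nA

4.03 nA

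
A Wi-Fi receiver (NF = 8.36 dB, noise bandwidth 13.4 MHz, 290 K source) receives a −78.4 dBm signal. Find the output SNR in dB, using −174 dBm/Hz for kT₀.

Noise floor: N = −174 + 10 log₁₀(B) + NF
10 log₁₀(1.34×10⁷) = 71.27 dB
N = −174 + 71.27 + 8.36 = −94.37 dBm
SNR = P_sig − N = −78.4 − (−94.37) = 15.97 dB → 16.0 dB

16.0 dB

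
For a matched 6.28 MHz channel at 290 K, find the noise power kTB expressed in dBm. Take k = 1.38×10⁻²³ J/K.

P_n = kTB = 1.38×10⁻²³ × 290 × 6.28×10⁶ = 2.51×10⁻¹⁴ W
In dBm: 10 log₁₀(2.51×10⁻¹⁴ / 10⁻³) = −106.0 dBm

−106.0 dBm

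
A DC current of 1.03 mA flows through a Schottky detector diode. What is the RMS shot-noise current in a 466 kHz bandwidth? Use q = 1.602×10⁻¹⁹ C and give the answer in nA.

12.4 nA

I_n = √(2qI·B)
2qI·B = 2 × 1.602×10⁻¹⁹ × 1.03×10⁻³ × 4.66×10⁵ = 1.54×10⁻¹⁶ A²
I_n = √(1.54×10⁻¹⁶) = 1.24×10⁻⁸ A = 12.4 nA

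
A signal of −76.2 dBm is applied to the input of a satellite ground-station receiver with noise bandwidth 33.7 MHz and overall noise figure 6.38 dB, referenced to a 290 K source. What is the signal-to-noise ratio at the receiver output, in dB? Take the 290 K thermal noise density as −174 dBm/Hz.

Noise floor: N = −174 + 10 log₁₀(B) + NF
10 log₁₀(3.37×10⁷) = 75.28 dB
N = −174 + 75.28 + 6.38 = −92.34 dBm
SNR = P_sig − N = −76.2 − (−92.34) = 16.14 dB → 16.1 dB

16.1 dB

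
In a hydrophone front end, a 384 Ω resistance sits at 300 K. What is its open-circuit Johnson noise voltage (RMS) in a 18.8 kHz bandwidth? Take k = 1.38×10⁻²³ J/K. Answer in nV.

346 nV

V_n = √(4kTRB)
4kTRB = 4 × 1.38×10⁻²³ × 300 × 3.84×10² × 1.88×10⁴ = 1.20×10⁻¹³ V²
V_n = √(1.20×10⁻¹³) = 3.46×10⁻⁷ V = 346 nV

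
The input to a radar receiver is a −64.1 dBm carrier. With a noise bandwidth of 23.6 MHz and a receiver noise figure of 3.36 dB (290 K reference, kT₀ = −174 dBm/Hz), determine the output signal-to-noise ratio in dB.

Noise floor: N = −174 + 10 log₁₀(B) + NF
10 log₁₀(2.36×10⁷) = 73.73 dB
N = −174 + 73.73 + 3.36 = −96.91 dBm
SNR = P_sig − N = −64.1 − (−96.91) = 32.81 dB → 32.8 dB

32.8 dB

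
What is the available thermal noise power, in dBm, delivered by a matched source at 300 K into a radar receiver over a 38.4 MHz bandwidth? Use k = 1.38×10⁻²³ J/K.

P_n = kTB = 1.38×10⁻²³ × 300 × 3.84×10⁷ = 1.59×10⁻¹³ W
In dBm: 10 log₁₀(1.59×10⁻¹³ / 10⁻³) = −98.0 dBm

−98.0 dBm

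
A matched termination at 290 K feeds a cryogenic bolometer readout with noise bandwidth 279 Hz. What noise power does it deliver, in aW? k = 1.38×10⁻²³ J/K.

1.12 aW

P_n = kTB = 1.38×10⁻²³ × 290 × 2.79×10² = 1.12×10⁻¹⁸ W = 1.12 aW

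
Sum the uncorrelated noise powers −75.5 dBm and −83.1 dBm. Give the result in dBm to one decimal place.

Convert to linear, add, convert back:
P₁ = 2.82×10⁻¹¹ W, P₂ = 4.90×10⁻¹² W
P_tot = 3.31×10⁻¹¹ W → 10 log₁₀(P_tot / 10⁻³) = −74.8 dBm

−74.8 dBm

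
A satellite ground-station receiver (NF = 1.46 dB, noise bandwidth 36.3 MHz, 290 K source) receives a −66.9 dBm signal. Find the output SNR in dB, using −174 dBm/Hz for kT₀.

30.0 dB

Noise floor: N = −174 + 10 log₁₀(B) + NF
10 log₁₀(3.63×10⁷) = 75.6 dB
N = −174 + 75.6 + 1.46 = −96.94 dBm
SNR = P_sig − N = −66.9 − (−96.94) = 30.04 dB → 30.0 dB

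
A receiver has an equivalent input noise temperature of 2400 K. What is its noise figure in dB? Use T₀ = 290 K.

9.67 dB

F = 1 + T_e/T₀ = 1 + 2400/290 = 9.27586
NF = 10 log₁₀(9.27586) = 9.67 dB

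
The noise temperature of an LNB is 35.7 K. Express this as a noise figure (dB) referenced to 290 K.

F = 1 + T_e/T₀ = 1 + 35.7/290 = 1.1231
NF = 10 log₁₀(1.1231) = 0.504 dB

0.504 dB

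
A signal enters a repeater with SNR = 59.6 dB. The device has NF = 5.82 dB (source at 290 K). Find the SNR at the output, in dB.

53.78 dB

By definition F = SNR_in/SNR_out, so in dB: SNR_out = SNR_in − NF
SNR_out = 59.6 − 5.82 = 53.78 dB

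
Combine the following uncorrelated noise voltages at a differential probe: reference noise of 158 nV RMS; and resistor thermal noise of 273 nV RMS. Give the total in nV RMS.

Uncorrelated sources add in power (mean-square): V_tot = √(ΣV_i²)
V_tot = √[(1.58×10⁻⁷)² + (2.73×10⁻⁷)²] = 3.15×10⁻⁷ V = 315 nV

315 nV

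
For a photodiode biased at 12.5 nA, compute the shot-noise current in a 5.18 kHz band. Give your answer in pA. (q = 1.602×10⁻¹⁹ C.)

4.55 pA

I_n = √(2qI·B)
2qI·B = 2 × 1.602×10⁻¹⁹ × 1.25×10⁻⁸ × 5.18×10³ = 2.07×10⁻²³ A²
I_n = √(2.07×10⁻²³) = 4.55×10⁻¹² A = 4.55 pA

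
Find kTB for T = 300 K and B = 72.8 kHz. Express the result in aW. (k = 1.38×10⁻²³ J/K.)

P_n = kTB = 1.38×10⁻²³ × 300 × 7.28×10⁴ = 3.01×10⁻¹⁶ W = 301 aW

301 aW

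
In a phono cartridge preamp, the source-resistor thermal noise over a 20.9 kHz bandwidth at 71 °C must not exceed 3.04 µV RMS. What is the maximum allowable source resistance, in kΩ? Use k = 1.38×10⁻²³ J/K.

T = 71 °C + 273.15 = 344.15 K
Johnson–Nyquist: V_n = √(4kTRB) ⇒ R = V_n² / (4kTB)
4kTB = 4 × 1.38×10⁻²³ × 344.15 × 2.09×10⁴ = 3.97×10⁻¹⁶
R = (3.04×10⁻⁶)² / 3.97×10⁻¹⁶ = 2.33×10⁴ Ω = 23.3 kΩ

23.3 kΩ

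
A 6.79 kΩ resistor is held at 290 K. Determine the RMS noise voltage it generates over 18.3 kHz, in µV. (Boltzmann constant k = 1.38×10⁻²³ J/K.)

1.41 µV

V_n = √(4kTRB)
4kTRB = 4 × 1.38×10⁻²³ × 290 × 6.79×10³ × 1.83×10⁴ = 1.99×10⁻¹² V²
V_n = √(1.99×10⁻¹²) = 1.41×10⁻⁶ V = 1.41 µV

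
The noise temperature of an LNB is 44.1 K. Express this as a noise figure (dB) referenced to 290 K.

0.615 dB

F = 1 + T_e/T₀ = 1 + 44.1/290 = 1.15207
NF = 10 log₁₀(1.15207) = 0.615 dB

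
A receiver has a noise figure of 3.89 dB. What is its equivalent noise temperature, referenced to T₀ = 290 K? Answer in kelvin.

420 K

F = 10^(3.89/10) = 2.44906
T_e = (F − 1)·T₀ = (2.44906 − 1) × 290 = 420 K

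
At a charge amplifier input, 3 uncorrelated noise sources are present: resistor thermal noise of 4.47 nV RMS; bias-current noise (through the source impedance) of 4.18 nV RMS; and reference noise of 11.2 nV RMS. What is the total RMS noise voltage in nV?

Uncorrelated sources add in power (mean-square): V_tot = √(ΣV_i²)
V_tot = √[(4.47×10⁻⁹)² + (4.18×10⁻⁹)² + (1.12×10⁻⁸)²] = 1.28×10⁻⁸ V = 12.8 nV

12.8 nV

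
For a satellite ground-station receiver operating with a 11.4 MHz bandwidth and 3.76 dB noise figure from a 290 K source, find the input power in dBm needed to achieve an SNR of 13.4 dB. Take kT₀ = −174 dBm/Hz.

Sensitivity = −174 + 10 log₁₀(B) + NF + SNR_min
= −174 + 70.57 + 3.76 + 13.4
= −86.27 dBm → −86.3 dBm

−86.3 dBm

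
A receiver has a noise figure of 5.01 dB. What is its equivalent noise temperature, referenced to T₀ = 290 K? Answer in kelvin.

629 K

F = 10^(5.01/10) = 3.16957
T_e = (F − 1)·T₀ = (3.16957 − 1) × 290 = 629 K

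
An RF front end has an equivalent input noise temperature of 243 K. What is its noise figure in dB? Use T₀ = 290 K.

2.64 dB

F = 1 + T_e/T₀ = 1 + 243/290 = 1.83793
NF = 10 log₁₀(1.83793) = 2.64 dB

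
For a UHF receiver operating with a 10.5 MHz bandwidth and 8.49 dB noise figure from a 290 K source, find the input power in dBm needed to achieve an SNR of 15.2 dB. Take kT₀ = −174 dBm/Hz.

Sensitivity = −174 + 10 log₁₀(B) + NF + SNR_min
= −174 + 70.21 + 8.49 + 15.2
= −80.10 dBm → −80.1 dBm

−80.1 dBm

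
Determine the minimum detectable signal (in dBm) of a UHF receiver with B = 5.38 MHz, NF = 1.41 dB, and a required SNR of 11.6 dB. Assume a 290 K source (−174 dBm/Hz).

−93.7 dBm

Sensitivity = −174 + 10 log₁₀(B) + NF + SNR_min
= −174 + 67.31 + 1.41 + 11.6
= −93.68 dBm → −93.7 dBm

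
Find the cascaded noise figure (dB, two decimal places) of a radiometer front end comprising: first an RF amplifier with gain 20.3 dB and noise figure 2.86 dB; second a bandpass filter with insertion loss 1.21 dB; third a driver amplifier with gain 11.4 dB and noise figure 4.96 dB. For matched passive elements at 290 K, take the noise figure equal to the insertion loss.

Convert to linear (a loss of L dB is a gain of −L dB): F_i = 10^(NF_i/10), G_i = 10^(G_i,dB/10)
  Stage 1: F_1 = 10^(2.86/10) = 1.932, G_1 = 10^(20.3/10) = 107.2
  Stage 2: F_2 = 10^(1.21/10) = 1.321, G_2 = 10^(−1.21/10) = 0.7568
  Stage 3: F_3 = 10^(4.96/10) = 3.133, G_3 = 10^(11.4/10) = 13.80
Friis cascade:
  F = 1.932 + (1.321 − 1)/107.2 + (3.133 − 1)/81.10 = 1.961
NF = 10 log₁₀(1.961) = 2.93 dB

2.93 dB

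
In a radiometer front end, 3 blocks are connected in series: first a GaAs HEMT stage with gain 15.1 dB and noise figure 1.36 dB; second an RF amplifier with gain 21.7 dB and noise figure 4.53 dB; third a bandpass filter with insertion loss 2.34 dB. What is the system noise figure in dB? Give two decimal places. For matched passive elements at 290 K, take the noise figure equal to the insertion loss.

Convert to linear (a loss of L dB is a gain of −L dB): F_i = 10^(NF_i/10), G_i = 10^(G_i,dB/10)
  Stage 1: F_1 = 10^(1.36/10) = 1.368, G_1 = 10^(15.1/10) = 32.36
  Stage 2: F_2 = 10^(4.53/10) = 2.838, G_2 = 10^(21.7/10) = 147.9
  Stage 3: F_3 = 10^(2.34/10) = 1.714, G_3 = 10^(−2.34/10) = 0.5834
Friis cascade:
  F = 1.368 + (2.838 − 1)/32.36 + (1.714 − 1)/4786 = 1.425
NF = 10 log₁₀(1.425) = 1.54 dB

1.54 dB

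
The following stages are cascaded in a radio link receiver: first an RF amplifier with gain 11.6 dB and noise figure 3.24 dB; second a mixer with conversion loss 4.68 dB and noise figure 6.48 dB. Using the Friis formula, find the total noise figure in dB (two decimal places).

Convert to linear (a loss of L dB is a gain of −L dB): F_i = 10^(NF_i/10), G_i = 10^(G_i,dB/10)
  Stage 1: F_1 = 10^(3.24/10) = 2.109, G_1 = 10^(11.6/10) = 14.45
  Stage 2: F_2 = 10^(6.48/10) = 4.446, G_2 = 10^(−4.68/10) = 0.3404
Friis cascade:
  F = 2.109 + (4.446 − 1)/14.45 = 2.347
NF = 10 log₁₀(2.347) = 3.71 dB

3.71 dB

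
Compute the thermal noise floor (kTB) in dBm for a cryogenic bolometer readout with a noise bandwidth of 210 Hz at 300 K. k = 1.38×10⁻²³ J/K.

P_n = kTB = 1.38×10⁻²³ × 300 × 2.10×10² = 8.69×10⁻¹⁹ W
In dBm: 10 log₁₀(8.69×10⁻¹⁹ / 10⁻³) = −150.6 dBm

−150.6 dBm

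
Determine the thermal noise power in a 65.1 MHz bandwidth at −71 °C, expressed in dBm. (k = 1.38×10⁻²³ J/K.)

T = −71 °C + 273.15 = 202.15 K
P_n = kTB = 1.38×10⁻²³ × 202.15 × 6.51×10⁷ = 1.82×10⁻¹³ W
In dBm: 10 log₁₀(1.82×10⁻¹³ / 10⁻³) = −97.4 dBm

−97.4 dBm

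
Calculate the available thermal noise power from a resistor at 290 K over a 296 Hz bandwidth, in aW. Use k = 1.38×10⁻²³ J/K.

1.18 aW

P_n = kTB = 1.38×10⁻²³ × 290 × 2.96×10² = 1.18×10⁻¹⁸ W = 1.18 aW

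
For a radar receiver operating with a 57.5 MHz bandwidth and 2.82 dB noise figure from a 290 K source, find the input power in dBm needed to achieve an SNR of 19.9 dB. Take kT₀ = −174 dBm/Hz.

Sensitivity = −174 + 10 log₁₀(B) + NF + SNR_min
= −174 + 77.6 + 2.82 + 19.9
= −73.68 dBm → −73.7 dBm

−73.7 dBm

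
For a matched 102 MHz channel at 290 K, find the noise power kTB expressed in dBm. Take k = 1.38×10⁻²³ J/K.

P_n = kTB = 1.38×10⁻²³ × 290 × 1.02×10⁸ = 4.08×10⁻¹³ W
In dBm: 10 log₁₀(4.08×10⁻¹³ / 10⁻³) = −93.9 dBm

−93.9 dBm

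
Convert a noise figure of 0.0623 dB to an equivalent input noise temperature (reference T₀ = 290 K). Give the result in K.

4.19 K

F = 10^(0.0623/10) = 1.01445
T_e = (F − 1)·T₀ = (1.01445 − 1) × 290 = 4.19 K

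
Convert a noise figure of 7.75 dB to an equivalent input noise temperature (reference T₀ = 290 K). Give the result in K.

F = 10^(7.75/10) = 5.95662
T_e = (F − 1)·T₀ = (5.95662 − 1) × 290 = 1437 K

1437 K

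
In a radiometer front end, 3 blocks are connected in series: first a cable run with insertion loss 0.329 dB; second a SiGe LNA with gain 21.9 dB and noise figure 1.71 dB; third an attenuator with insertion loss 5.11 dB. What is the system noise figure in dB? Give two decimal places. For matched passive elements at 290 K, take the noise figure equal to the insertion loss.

2.08 dB

Convert to linear (a loss of L dB is a gain of −L dB): F_i = 10^(NF_i/10), G_i = 10^(G_i,dB/10)
  Stage 1: F_1 = 10^(0.329/10) = 1.079, G_1 = 10^(−0.329/10) = 0.9270
  Stage 2: F_2 = 10^(1.71/10) = 1.483, G_2 = 10^(21.9/10) = 154.9
  Stage 3: F_3 = 10^(5.11/10) = 3.243, G_3 = 10^(−5.11/10) = 0.3083
Friis cascade:
  F = 1.079 + (1.483 − 1)/0.9270 + (3.243 − 1)/143.6 = 1.615
NF = 10 log₁₀(1.615) = 2.08 dB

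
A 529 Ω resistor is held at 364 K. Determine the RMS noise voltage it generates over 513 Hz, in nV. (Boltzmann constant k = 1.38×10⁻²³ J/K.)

73.8 nV

V_n = √(4kTRB)
4kTRB = 4 × 1.38×10⁻²³ × 364 × 5.29×10² × 5.13×10² = 5.45×10⁻¹⁵ V²
V_n = √(5.45×10⁻¹⁵) = 7.38×10⁻⁸ V = 73.8 nV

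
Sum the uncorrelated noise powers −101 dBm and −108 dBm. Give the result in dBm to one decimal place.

Convert to linear, add, convert back:
P₁ = 7.94×10⁻¹⁴ W, P₂ = 1.58×10⁻¹⁴ W
P_tot = 9.53×10⁻¹⁴ W → 10 log₁₀(P_tot / 10⁻³) = −100.2 dBm

−100.2 dBm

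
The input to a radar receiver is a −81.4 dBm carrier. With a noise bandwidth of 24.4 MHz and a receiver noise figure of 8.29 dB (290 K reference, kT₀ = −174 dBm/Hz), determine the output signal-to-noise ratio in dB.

Noise floor: N = −174 + 10 log₁₀(B) + NF
10 log₁₀(2.44×10⁷) = 73.87 dB
N = −174 + 73.87 + 8.29 = −91.84 dBm
SNR = P_sig − N = −81.4 − (−91.84) = 10.44 dB → 10.4 dB

10.4 dB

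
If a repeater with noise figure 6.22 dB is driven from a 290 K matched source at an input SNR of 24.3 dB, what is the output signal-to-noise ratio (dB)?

18.08 dB

By definition F = SNR_in/SNR_out, so in dB: SNR_out = SNR_in − NF
SNR_out = 24.3 − 6.22 = 18.08 dB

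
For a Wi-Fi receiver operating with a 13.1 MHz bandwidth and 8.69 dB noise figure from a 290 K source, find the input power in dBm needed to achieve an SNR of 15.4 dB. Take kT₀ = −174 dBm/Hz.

−78.7 dBm

Sensitivity = −174 + 10 log₁₀(B) + NF + SNR_min
= −174 + 71.17 + 8.69 + 15.4
= −78.74 dBm → −78.7 dBm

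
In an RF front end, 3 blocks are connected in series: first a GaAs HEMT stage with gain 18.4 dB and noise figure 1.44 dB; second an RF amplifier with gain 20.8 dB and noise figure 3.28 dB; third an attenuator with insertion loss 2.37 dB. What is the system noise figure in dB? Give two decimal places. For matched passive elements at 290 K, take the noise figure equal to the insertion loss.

Convert to linear (a loss of L dB is a gain of −L dB): F_i = 10^(NF_i/10), G_i = 10^(G_i,dB/10)
  Stage 1: F_1 = 10^(1.44/10) = 1.393, G_1 = 10^(18.4/10) = 69.18
  Stage 2: F_2 = 10^(3.28/10) = 2.128, G_2 = 10^(20.8/10) = 120.2
  Stage 3: F_3 = 10^(2.37/10) = 1.726, G_3 = 10^(−2.37/10) = 0.5794
Friis cascade:
  F = 1.393 + (2.128 − 1)/69.18 + (1.726 − 1)/8318 = 1.410
NF = 10 log₁₀(1.410) = 1.49 dB

1.49 dB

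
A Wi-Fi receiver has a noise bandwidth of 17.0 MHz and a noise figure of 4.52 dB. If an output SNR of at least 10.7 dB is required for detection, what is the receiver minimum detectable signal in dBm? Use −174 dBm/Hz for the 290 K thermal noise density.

Sensitivity = −174 + 10 log₁₀(B) + NF + SNR_min
= −174 + 72.3 + 4.52 + 10.7
= −86.48 dBm → −86.5 dBm

−86.5 dBm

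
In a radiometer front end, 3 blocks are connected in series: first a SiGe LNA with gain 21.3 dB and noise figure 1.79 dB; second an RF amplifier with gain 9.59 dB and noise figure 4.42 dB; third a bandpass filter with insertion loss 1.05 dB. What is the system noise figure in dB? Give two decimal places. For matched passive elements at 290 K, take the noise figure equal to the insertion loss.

1.83 dB

Convert to linear (a loss of L dB is a gain of −L dB): F_i = 10^(NF_i/10), G_i = 10^(G_i,dB/10)
  Stage 1: F_1 = 10^(1.79/10) = 1.510, G_1 = 10^(21.3/10) = 134.9
  Stage 2: F_2 = 10^(4.42/10) = 2.767, G_2 = 10^(9.59/10) = 9.099
  Stage 3: F_3 = 10^(1.05/10) = 1.274, G_3 = 10^(−1.05/10) = 0.7852
Friis cascade:
  F = 1.510 + (2.767 − 1)/134.9 + (1.274 − 1)/1227 = 1.523
NF = 10 log₁₀(1.523) = 1.83 dB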